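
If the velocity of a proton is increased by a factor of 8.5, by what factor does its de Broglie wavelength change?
The wavelength decreases by a factor of 8.5.

From λ = h/(mv), the wavelength is inversely proportional to velocity:

λ ∝ 1/v

If v → 8.5v, then λ → λ/8.5

When velocity is increased by a factor of 8.5, the wavelength decreases by a factor of 8.5.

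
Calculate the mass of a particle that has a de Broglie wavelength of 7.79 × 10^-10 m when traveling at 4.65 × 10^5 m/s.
1.83 × 10^-30 kg

From the de Broglie relation λ = h/(mv), we solve for m:

m = h/(λv)
m = (6.626 × 10^-34 J·s) / (7.79 × 10^-10 m × 4.65 × 10^5 m/s)
m = 1.83 × 10^-30 kg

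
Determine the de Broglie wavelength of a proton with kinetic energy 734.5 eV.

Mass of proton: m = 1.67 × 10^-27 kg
1.06 × 10^-12 m

Using λ = h/√(2mKE):

First convert KE to Joules: KE = 734.5 eV = 1.177 × 10^-16 J

λ = h/√(2mKE)
λ = (6.626 × 10^-34 J·s) / √(2 × 1.67 × 10^-27 kg × 1.177 × 10^-16 J)
λ = 1.06 × 10^-12 m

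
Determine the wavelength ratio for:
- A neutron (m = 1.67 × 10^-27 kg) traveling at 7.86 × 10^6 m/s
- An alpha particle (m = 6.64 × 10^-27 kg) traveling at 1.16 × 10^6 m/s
λ₁/λ₂ = 0.587

Using λ = h/(mv):

λ₁ = h/(m₁v₁) = 5.05 × 10^-14 m
λ₂ = h/(m₂v₂) = 8.60 × 10^-14 m

Ratio λ₁/λ₂ = (m₂v₂)/(m₁v₁)
         = (6.64 × 10^-27 kg × 1.16 × 10^6 m/s) / (1.67 × 10^-27 kg × 7.86 × 10^6 m/s)
         = 0.587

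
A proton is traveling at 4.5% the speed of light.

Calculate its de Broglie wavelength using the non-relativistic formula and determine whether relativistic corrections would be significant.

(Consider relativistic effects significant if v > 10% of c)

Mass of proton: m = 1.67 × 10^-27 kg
No, relativistic corrections are not needed.

Using the non-relativistic de Broglie formula λ = h/(mv):

v = 4.5% × c = 1.349 × 10^7 m/s

λ = h/(mv)
λ = (6.626 × 10^-34 J·s) / (1.67 × 10^-27 kg × 1.349 × 10^7 m/s)
λ = 2.94 × 10^-14 m

Since v = 4.5% of c < 10% of c, relativistic corrections are NOT significant and this non-relativistic result is a good approximation.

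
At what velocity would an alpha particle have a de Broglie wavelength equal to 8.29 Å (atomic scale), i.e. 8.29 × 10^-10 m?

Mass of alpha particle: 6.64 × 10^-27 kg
1.20 × 10^2 m/s

From λ = h/(mv), solve for v:

v = h/(mλ)
v = (6.626 × 10^-34 J·s) / (6.64 × 10^-27 kg × 8.29 × 10^-10 m)
v = 1.20 × 10^2 m/s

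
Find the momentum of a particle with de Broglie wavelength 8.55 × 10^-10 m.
7.75 × 10^-25 kg·m/s

From the de Broglie relation λ = h/p, we solve for p:

p = h/λ
p = (6.626 × 10^-34 J·s) / (8.55 × 10^-10 m)
p = 7.75 × 10^-25 kg·m/s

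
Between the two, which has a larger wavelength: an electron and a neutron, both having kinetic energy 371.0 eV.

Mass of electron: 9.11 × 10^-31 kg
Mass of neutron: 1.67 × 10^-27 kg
The electron has the longer wavelength.

Using λ = h/√(2mKE):

For electron: λ₁ = h/√(2m₁KE) = 6.37 × 10^-11 m
For neutron: λ₂ = h/√(2m₂KE) = 1.49 × 10^-12 m

Since λ ∝ 1/√m at constant kinetic energy, the lighter particle has the longer wavelength.

The electron has the longer de Broglie wavelength.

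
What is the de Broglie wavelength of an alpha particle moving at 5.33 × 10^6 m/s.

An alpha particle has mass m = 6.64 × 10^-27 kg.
1.87 × 10^-14 m

Using the de Broglie relation λ = h/(mv):

λ = h/(mv)
λ = (6.626 × 10^-34 J·s) / (6.64 × 10^-27 kg × 5.33 × 10^6 m/s)
λ = 1.87 × 10^-14 m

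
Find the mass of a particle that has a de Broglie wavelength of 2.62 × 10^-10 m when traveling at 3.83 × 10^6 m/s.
6.60 × 10^-31 kg

From the de Broglie relation λ = h/(mv), we solve for m:

m = h/(λv)
m = (6.626 × 10^-34 J·s) / (2.62 × 10^-10 m × 3.83 × 10^6 m/s)
m = 6.60 × 10^-31 kg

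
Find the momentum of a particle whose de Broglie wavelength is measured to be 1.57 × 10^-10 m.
4.22 × 10^-24 kg·m/s

From the de Broglie relation λ = h/p, we solve for p:

p = h/λ
p = (6.626 × 10^-34 J·s) / (1.57 × 10^-10 m)
p = 4.22 × 10^-24 kg·m/s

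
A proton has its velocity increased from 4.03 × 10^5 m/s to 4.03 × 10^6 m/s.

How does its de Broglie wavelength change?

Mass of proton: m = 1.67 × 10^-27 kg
The wavelength decreases by a factor of 10.

Using λ = h/(mv):

Initial wavelength: λ₁ = h/(mv₁) = 9.85 × 10^-13 m
Final wavelength: λ₂ = h/(mv₂) = 9.85 × 10^-14 m

Since λ ∝ 1/v, when velocity increases by a factor of 10, the wavelength decreases by a factor of 10.

λ₂/λ₁ = v₁/v₂ = 1/10

The wavelength decreases by a factor of 10.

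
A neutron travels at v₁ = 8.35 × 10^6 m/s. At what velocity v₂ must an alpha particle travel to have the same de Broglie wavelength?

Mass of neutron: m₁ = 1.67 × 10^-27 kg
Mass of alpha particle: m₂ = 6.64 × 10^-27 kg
v₂ = 2.10 × 10^6 m/s

For equal de Broglie wavelengths: λ₁ = λ₂

h/(m₁v₁) = h/(m₂v₂)
m₁v₁ = m₂v₂
v₂ = v₁ · (m₁/m₂)

v₂ = 8.35 × 10^6 m/s × (1.67 × 10^-27 kg / 6.64 × 10^-27 kg)
v₂ = 2.10 × 10^6 m/s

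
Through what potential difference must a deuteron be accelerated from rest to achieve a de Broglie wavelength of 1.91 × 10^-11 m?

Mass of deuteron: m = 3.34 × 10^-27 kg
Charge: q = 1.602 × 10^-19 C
1.12 V

From λ = h/√(2mqV), we solve for V:

λ² = h²/(2mqV)
V = h²/(2mqλ²)
V = (6.626 × 10^-34 J·s)² / (2 × 3.34 × 10^-27 kg × 1.602 × 10^-19 C × (1.91 × 10^-11 m)²)
V = 1.12 V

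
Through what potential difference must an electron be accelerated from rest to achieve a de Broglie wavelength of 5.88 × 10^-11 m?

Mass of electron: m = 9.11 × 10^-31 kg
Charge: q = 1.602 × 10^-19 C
435 V

From λ = h/√(2mqV), we solve for V:

λ² = h²/(2mqV)
V = h²/(2mqλ²)
V = (6.626 × 10^-34 J·s)² / (2 × 9.11 × 10^-31 kg × 1.602 × 10^-19 C × (5.88 × 10^-11 m)²)
V = 435 V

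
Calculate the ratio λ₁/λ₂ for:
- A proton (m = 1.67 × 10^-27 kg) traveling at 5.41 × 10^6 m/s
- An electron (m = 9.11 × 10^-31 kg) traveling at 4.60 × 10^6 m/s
λ₁/λ₂ = 4.64 × 10^-4

Using λ = h/(mv):

λ₁ = h/(m₁v₁) = 7.33 × 10^-14 m
λ₂ = h/(m₂v₂) = 1.58 × 10^-10 m

Ratio λ₁/λ₂ = (m₂v₂)/(m₁v₁)
         = (9.11 × 10^-31 kg × 4.60 × 10^6 m/s) / (1.67 × 10^-27 kg × 5.41 × 10^6 m/s)
         = 4.64 × 10^-4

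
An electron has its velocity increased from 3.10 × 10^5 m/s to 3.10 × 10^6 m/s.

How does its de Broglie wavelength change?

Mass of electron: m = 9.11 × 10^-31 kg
The wavelength decreases by a factor of 10.

Using λ = h/(mv):

Initial wavelength: λ₁ = h/(mv₁) = 2.35 × 10^-9 m
Final wavelength: λ₂ = h/(mv₂) = 2.35 × 10^-10 m

Since λ ∝ 1/v, when velocity increases by a factor of 10, the wavelength decreases by a factor of 10.

λ₂/λ₁ = v₁/v₂ = 1/10

The wavelength decreases by a factor of 10.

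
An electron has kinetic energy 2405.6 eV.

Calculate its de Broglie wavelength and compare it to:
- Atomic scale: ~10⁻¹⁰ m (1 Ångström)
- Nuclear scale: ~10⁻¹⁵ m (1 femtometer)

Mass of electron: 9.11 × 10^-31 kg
λ = 2.50 × 10^-11 m, which is between nuclear and atomic scales.

Using λ = h/√(2mKE):

KE = 2405.6 eV = 3.854 × 10^-16 J

λ = h/√(2mKE)
λ = (6.626 × 10^-34 J·s) / √(2 × 9.11 × 10^-31 kg × 3.854 × 10^-16 J)
λ = 2.50 × 10^-11 m

Comparison:
- Atomic scale (10⁻¹⁰ m): λ is 0.25× this size
- Nuclear scale (10⁻¹⁵ m): λ is 2.5e+04× this size

The wavelength is between nuclear and atomic scales.

This wavelength is appropriate for probing atomic structure but too large for nuclear physics experiments.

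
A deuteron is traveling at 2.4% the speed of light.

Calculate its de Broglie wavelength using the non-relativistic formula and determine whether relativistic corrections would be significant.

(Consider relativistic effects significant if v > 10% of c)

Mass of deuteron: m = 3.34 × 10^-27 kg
No, relativistic corrections are not needed.

Using the non-relativistic de Broglie formula λ = h/(mv):

v = 2.4% × c = 7.195 × 10^6 m/s

λ = h/(mv)
λ = (6.626 × 10^-34 J·s) / (3.34 × 10^-27 kg × 7.195 × 10^6 m/s)
λ = 2.76 × 10^-14 m

Since v = 2.4% of c < 10% of c, relativistic corrections are NOT significant and this non-relativistic result is a good approximation.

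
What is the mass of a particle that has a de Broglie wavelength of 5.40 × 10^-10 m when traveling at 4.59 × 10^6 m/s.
2.67 × 10^-31 kg

From the de Broglie relation λ = h/(mv), we solve for m:

m = h/(λv)
m = (6.626 × 10^-34 J·s) / (5.40 × 10^-10 m × 4.59 × 10^6 m/s)
m = 2.67 × 10^-31 kg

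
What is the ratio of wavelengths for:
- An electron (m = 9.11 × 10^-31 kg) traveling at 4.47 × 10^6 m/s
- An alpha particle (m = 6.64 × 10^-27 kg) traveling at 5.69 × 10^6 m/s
λ₁/λ₂ = 9.28 × 10^3

Using λ = h/(mv):

λ₁ = h/(m₁v₁) = 1.63 × 10^-10 m
λ₂ = h/(m₂v₂) = 1.75 × 10^-14 m

Ratio λ₁/λ₂ = (m₂v₂)/(m₁v₁)
         = (6.64 × 10^-27 kg × 5.69 × 10^6 m/s) / (9.11 × 10^-31 kg × 4.47 × 10^6 m/s)
         = 9.28 × 10^3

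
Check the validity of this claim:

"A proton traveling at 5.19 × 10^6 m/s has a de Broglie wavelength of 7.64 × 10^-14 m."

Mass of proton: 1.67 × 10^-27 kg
True

The claim is correct.

Using λ = h/(mv):
λ = (6.626 × 10^-34 J·s) / (1.67 × 10^-27 kg × 5.19 × 10^6 m/s)
λ = 7.64 × 10^-14 m

This matches the claimed value.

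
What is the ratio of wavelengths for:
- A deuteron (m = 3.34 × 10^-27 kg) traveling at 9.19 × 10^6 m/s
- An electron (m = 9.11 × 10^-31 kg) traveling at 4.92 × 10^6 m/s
λ₁/λ₂ = 1.46 × 10^-4

Using λ = h/(mv):

λ₁ = h/(m₁v₁) = 2.16 × 10^-14 m
λ₂ = h/(m₂v₂) = 1.48 × 10^-10 m

Ratio λ₁/λ₂ = (m₂v₂)/(m₁v₁)
         = (9.11 × 10^-31 kg × 4.92 × 10^6 m/s) / (3.34 × 10^-27 kg × 9.19 × 10^6 m/s)
         = 1.46 × 10^-4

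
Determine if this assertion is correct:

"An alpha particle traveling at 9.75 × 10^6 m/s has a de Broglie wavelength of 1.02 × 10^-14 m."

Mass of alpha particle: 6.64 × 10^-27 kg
True

The claim is correct.

Using λ = h/(mv):
λ = (6.626 × 10^-34 J·s) / (6.64 × 10^-27 kg × 9.75 × 10^6 m/s)
λ = 1.02 × 10^-14 m

This matches the claimed value.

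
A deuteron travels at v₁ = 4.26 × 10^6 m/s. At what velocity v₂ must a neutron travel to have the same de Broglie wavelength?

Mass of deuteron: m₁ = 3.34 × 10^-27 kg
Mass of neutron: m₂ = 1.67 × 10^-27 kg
v₂ = 8.52 × 10^6 m/s

For equal de Broglie wavelengths: λ₁ = λ₂

h/(m₁v₁) = h/(m₂v₂)
m₁v₁ = m₂v₂
v₂ = v₁ · (m₁/m₂)

v₂ = 4.26 × 10^6 m/s × (3.34 × 10^-27 kg / 1.67 × 10^-27 kg)
v₂ = 8.52 × 10^6 m/s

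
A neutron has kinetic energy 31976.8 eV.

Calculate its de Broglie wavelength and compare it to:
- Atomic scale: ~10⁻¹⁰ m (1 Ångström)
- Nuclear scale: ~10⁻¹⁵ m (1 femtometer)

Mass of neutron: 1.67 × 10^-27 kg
λ = 1.60 × 10^-13 m, which is between nuclear and atomic scales.

Using λ = h/√(2mKE):

KE = 31976.8 eV = 5.123 × 10^-15 J

λ = h/√(2mKE)
λ = (6.626 × 10^-34 J·s) / √(2 × 1.67 × 10^-27 kg × 5.123 × 10^-15 J)
λ = 1.60 × 10^-13 m

Comparison:
- Atomic scale (10⁻¹⁰ m): λ is 0.0016× this size
- Nuclear scale (10⁻¹⁵ m): λ is 1.6e+02× this size

The wavelength is between nuclear and atomic scales.

This wavelength is appropriate for probing atomic structure but too large for nuclear physics experiments.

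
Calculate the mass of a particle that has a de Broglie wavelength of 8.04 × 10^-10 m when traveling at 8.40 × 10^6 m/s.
9.81 × 10^-32 kg

From the de Broglie relation λ = h/(mv), we solve for m:

m = h/(λv)
m = (6.626 × 10^-34 J·s) / (8.04 × 10^-10 m × 8.40 × 10^6 m/s)
m = 9.81 × 10^-32 kg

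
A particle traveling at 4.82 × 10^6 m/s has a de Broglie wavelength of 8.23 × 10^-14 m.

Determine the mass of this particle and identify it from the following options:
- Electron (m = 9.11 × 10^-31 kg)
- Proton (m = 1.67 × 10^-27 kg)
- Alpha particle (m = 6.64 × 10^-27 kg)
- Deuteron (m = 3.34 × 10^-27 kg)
The particle is a proton.

From λ = h/(mv), solve for mass:

m = h/(λv)
m = (6.626 × 10^-34 J·s) / (8.23 × 10^-14 m × 4.82 × 10^6 m/s)
m = 1.67 × 10^-27 kg

Comparing with the listed masses, this is closest to a proton.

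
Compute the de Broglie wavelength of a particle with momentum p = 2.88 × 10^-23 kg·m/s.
2.30 × 10^-11 m

Using the de Broglie relation λ = h/p:

λ = h/p
λ = (6.626 × 10^-34 J·s) / (2.88 × 10^-23 kg·m/s)
λ = 2.30 × 10^-11 m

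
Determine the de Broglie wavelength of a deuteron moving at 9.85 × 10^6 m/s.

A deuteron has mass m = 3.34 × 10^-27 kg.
2.01 × 10^-14 m

Using the de Broglie relation λ = h/(mv):

λ = h/(mv)
λ = (6.626 × 10^-34 J·s) / (3.34 × 10^-27 kg × 9.85 × 10^6 m/s)
λ = 2.01 × 10^-14 m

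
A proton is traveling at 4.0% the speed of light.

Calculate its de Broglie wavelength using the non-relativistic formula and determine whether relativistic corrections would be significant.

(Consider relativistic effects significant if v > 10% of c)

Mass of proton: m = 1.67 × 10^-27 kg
No, relativistic corrections are not needed.

Using the non-relativistic de Broglie formula λ = h/(mv):

v = 4.0% × c = 1.199 × 10^7 m/s

λ = h/(mv)
λ = (6.626 × 10^-34 J·s) / (1.67 × 10^-27 kg × 1.199 × 10^7 m/s)
λ = 3.31 × 10^-14 m

Since v = 4.0% of c < 10% of c, relativistic corrections are NOT significant and this non-relativistic result is a good approximation.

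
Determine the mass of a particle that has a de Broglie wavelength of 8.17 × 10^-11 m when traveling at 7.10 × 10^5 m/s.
1.14 × 10^-29 kg

From the de Broglie relation λ = h/(mv), we solve for m:

m = h/(λv)
m = (6.626 × 10^-34 J·s) / (8.17 × 10^-11 m × 7.10 × 10^5 m/s)
m = 1.14 × 10^-29 kg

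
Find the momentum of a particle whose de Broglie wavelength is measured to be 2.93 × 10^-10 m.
2.26 × 10^-24 kg·m/s

From the de Broglie relation λ = h/p, we solve for p:

p = h/λ
p = (6.626 × 10^-34 J·s) / (2.93 × 10^-10 m)
p = 2.26 × 10^-24 kg·m/s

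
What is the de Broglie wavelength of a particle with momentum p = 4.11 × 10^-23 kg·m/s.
1.61 × 10^-11 m

Using the de Broglie relation λ = h/p:

λ = h/p
λ = (6.626 × 10^-34 J·s) / (4.11 × 10^-23 kg·m/s)
λ = 1.61 × 10^-11 m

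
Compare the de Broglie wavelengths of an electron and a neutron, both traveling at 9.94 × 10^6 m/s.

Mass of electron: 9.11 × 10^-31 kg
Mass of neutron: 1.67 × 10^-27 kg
The electron has the longer wavelength.

Using λ = h/(mv), since both particles have the same velocity, the wavelength depends only on mass.

For electron: λ₁ = h/(m₁v) = 7.32 × 10^-11 m
For neutron: λ₂ = h/(m₂v) = 3.99 × 10^-14 m

Since λ ∝ 1/m at constant velocity, the lighter particle has the longer wavelength.

The electron has the longer de Broglie wavelength.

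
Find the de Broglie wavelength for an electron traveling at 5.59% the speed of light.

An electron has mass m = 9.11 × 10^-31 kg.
4.34 × 10^-11 m

Using the de Broglie relation λ = h/(mv):

v = 5.59% × c = 1.676 × 10^7 m/s

λ = h/(mv)
λ = (6.626 × 10^-34 J·s) / (9.11 × 10^-31 kg × 1.676 × 10^7 m/s)
λ = 4.34 × 10^-11 m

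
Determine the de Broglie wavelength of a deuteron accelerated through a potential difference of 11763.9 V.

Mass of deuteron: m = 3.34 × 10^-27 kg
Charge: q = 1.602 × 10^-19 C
1.87 × 10^-13 m

When a particle is accelerated through voltage V, it gains kinetic energy KE = qV.

The de Broglie wavelength is then λ = h/√(2mqV):

λ = h/√(2mqV)
λ = (6.626 × 10^-34 J·s) / √(2 × 3.34 × 10^-27 kg × 1.602 × 10^-19 C × 11763.9 V)
λ = 1.87 × 10^-13 m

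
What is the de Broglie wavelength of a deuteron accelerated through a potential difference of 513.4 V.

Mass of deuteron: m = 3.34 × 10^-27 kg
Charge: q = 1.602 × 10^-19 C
8.94 × 10^-13 m

When a particle is accelerated through voltage V, it gains kinetic energy KE = qV.

The de Broglie wavelength is then λ = h/√(2mqV):

λ = h/√(2mqV)
λ = (6.626 × 10^-34 J·s) / √(2 × 3.34 × 10^-27 kg × 1.602 × 10^-19 C × 513.4 V)
λ = 8.94 × 10^-13 m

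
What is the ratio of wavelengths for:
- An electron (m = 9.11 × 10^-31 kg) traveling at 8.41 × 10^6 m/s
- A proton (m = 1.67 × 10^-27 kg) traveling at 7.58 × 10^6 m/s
λ₁/λ₂ = 1.65 × 10^3

Using λ = h/(mv):

λ₁ = h/(m₁v₁) = 8.65 × 10^-11 m
λ₂ = h/(m₂v₂) = 5.23 × 10^-14 m

Ratio λ₁/λ₂ = (m₂v₂)/(m₁v₁)
         = (1.67 × 10^-27 kg × 7.58 × 10^6 m/s) / (9.11 × 10^-31 kg × 8.41 × 10^6 m/s)
         = 1.65 × 10^3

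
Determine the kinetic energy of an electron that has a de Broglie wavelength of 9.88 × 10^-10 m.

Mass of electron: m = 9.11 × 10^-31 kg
2.47 × 10^-19 J (or 1.54 eV)

From λ = h/√(2mKE), we solve for KE:

λ² = h²/(2mKE)
KE = h²/(2mλ²)
KE = (6.626 × 10^-34 J·s)² / (2 × 9.11 × 10^-31 kg × (9.88 × 10^-10 m)²)
KE = 2.47 × 10^-19 J
KE = 1.54 eV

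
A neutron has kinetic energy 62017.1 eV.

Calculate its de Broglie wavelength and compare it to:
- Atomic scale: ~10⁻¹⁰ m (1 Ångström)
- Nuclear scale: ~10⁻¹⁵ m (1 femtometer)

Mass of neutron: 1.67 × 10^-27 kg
λ = 1.15 × 10^-13 m, which is between nuclear and atomic scales.

Using λ = h/√(2mKE):

KE = 62017.1 eV = 9.936 × 10^-15 J

λ = h/√(2mKE)
λ = (6.626 × 10^-34 J·s) / √(2 × 1.67 × 10^-27 kg × 9.936 × 10^-15 J)
λ = 1.15 × 10^-13 m

Comparison:
- Atomic scale (10⁻¹⁰ m): λ is 0.0012× this size
- Nuclear scale (10⁻¹⁵ m): λ is 1.2e+02× this size

The wavelength is between nuclear and atomic scales.

This wavelength is appropriate for probing atomic structure but too large for nuclear physics experiments.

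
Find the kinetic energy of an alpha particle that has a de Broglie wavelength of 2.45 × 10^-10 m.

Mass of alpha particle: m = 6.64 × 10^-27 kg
5.51 × 10^-22 J (or 3.44 × 10^-3 eV)

From λ = h/√(2mKE), we solve for KE:

λ² = h²/(2mKE)
KE = h²/(2mλ²)
KE = (6.626 × 10^-34 J·s)² / (2 × 6.64 × 10^-27 kg × (2.45 × 10^-10 m)²)
KE = 5.51 × 10^-22 J
KE = 3.44 × 10^-3 eV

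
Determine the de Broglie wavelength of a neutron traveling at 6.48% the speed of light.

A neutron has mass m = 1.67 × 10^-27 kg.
2.04 × 10^-14 m

Using the de Broglie relation λ = h/(mv):

v = 6.48% × c = 1.943 × 10^7 m/s

λ = h/(mv)
λ = (6.626 × 10^-34 J·s) / (1.67 × 10^-27 kg × 1.943 × 10^7 m/s)
λ = 2.04 × 10^-14 m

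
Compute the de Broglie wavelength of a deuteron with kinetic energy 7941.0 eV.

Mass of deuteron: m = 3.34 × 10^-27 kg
2.27 × 10^-13 m

Using λ = h/√(2mKE):

First convert KE to Joules: KE = 7941.0 eV = 1.272 × 10^-15 J

λ = h/√(2mKE)
λ = (6.626 × 10^-34 J·s) / √(2 × 3.34 × 10^-27 kg × 1.272 × 10^-15 J)
λ = 2.27 × 10^-13 m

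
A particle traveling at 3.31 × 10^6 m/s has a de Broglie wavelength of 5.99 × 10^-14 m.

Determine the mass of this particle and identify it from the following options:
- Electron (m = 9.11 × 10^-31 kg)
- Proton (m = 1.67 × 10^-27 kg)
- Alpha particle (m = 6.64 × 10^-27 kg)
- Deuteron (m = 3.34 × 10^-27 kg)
The particle is a deuteron.

From λ = h/(mv), solve for mass:

m = h/(λv)
m = (6.626 × 10^-34 J·s) / (5.99 × 10^-14 m × 3.31 × 10^6 m/s)
m = 3.34 × 10^-27 kg

Comparing with the listed masses, this is closest to a deuteron.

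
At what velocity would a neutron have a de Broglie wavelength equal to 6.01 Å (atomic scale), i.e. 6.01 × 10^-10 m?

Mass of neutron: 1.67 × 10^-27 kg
6.60 × 10^2 m/s

From λ = h/(mv), solve for v:

v = h/(mλ)
v = (6.626 × 10^-34 J·s) / (1.67 × 10^-27 kg × 6.01 × 10^-10 m)
v = 6.60 × 10^2 m/s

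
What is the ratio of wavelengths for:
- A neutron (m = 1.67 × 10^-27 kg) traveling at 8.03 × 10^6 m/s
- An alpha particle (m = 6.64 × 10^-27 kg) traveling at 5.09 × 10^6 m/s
λ₁/λ₂ = 2.52

Using λ = h/(mv):

λ₁ = h/(m₁v₁) = 4.94 × 10^-14 m
λ₂ = h/(m₂v₂) = 1.96 × 10^-14 m

Ratio λ₁/λ₂ = (m₂v₂)/(m₁v₁)
         = (6.64 × 10^-27 kg × 5.09 × 10^6 m/s) / (1.67 × 10^-27 kg × 8.03 × 10^6 m/s)
         = 2.52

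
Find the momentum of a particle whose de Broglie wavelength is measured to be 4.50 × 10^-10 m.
1.47 × 10^-24 kg·m/s

From the de Broglie relation λ = h/p, we solve for p:

p = h/λ
p = (6.626 × 10^-34 J·s) / (4.50 × 10^-10 m)
p = 1.47 × 10^-24 kg·m/s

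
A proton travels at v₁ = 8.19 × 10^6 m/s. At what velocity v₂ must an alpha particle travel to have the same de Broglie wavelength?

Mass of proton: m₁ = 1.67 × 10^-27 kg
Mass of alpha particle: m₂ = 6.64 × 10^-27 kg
v₂ = 2.06 × 10^6 m/s

For equal de Broglie wavelengths: λ₁ = λ₂

h/(m₁v₁) = h/(m₂v₂)
m₁v₁ = m₂v₂
v₂ = v₁ · (m₁/m₂)

v₂ = 8.19 × 10^6 m/s × (1.67 × 10^-27 kg / 6.64 × 10^-27 kg)
v₂ = 2.06 × 10^6 m/s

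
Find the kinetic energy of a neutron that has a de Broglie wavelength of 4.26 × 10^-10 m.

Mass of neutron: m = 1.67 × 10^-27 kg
7.24 × 10^-22 J (or 4.52 × 10^-3 eV)

From λ = h/√(2mKE), we solve for KE:

λ² = h²/(2mKE)
KE = h²/(2mλ²)
KE = (6.626 × 10^-34 J·s)² / (2 × 1.67 × 10^-27 kg × (4.26 × 10^-10 m)²)
KE = 7.24 × 10^-22 J
KE = 4.52 × 10^-3 eV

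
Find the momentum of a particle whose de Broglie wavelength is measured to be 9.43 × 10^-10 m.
7.03 × 10^-25 kg·m/s

From the de Broglie relation λ = h/p, we solve for p:

p = h/λ
p = (6.626 × 10^-34 J·s) / (9.43 × 10^-10 m)
p = 7.03 × 10^-25 kg·m/s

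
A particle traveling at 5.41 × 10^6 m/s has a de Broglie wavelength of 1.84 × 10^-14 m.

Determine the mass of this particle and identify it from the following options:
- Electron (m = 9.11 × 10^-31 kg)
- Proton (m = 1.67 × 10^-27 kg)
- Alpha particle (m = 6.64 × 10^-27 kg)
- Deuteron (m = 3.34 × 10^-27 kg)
The particle is an alpha particle.

From λ = h/(mv), solve for mass:

m = h/(λv)
m = (6.626 × 10^-34 J·s) / (1.84 × 10^-14 m × 5.41 × 10^6 m/s)
m = 6.66 × 10^-27 kg

Comparing with the listed masses, this is closest to an alpha particle.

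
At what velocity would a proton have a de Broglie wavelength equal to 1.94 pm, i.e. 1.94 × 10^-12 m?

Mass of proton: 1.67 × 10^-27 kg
2.05 × 10^5 m/s

From λ = h/(mv), solve for v:

v = h/(mλ)
v = (6.626 × 10^-34 J·s) / (1.67 × 10^-27 kg × 1.94 × 10^-12 m)
v = 2.05 × 10^5 m/s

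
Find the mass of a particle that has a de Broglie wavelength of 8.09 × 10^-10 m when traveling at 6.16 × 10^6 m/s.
1.33 × 10^-31 kg

From the de Broglie relation λ = h/(mv), we solve for m:

m = h/(λv)
m = (6.626 × 10^-34 J·s) / (8.09 × 10^-10 m × 6.16 × 10^6 m/s)
m = 1.33 × 10^-31 kg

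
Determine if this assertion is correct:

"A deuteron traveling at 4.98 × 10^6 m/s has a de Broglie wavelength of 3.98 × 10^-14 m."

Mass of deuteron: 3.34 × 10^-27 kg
True

The claim is correct.

Using λ = h/(mv):
λ = (6.626 × 10^-34 J·s) / (3.34 × 10^-27 kg × 4.98 × 10^6 m/s)
λ = 3.98 × 10^-14 m

This matches the claimed value.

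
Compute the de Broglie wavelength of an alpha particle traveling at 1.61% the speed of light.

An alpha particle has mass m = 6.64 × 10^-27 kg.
2.07 × 10^-14 m

Using the de Broglie relation λ = h/(mv):

v = 1.61% × c = 4.827 × 10^6 m/s

λ = h/(mv)
λ = (6.626 × 10^-34 J·s) / (6.64 × 10^-27 kg × 4.827 × 10^6 m/s)
λ = 2.07 × 10^-14 m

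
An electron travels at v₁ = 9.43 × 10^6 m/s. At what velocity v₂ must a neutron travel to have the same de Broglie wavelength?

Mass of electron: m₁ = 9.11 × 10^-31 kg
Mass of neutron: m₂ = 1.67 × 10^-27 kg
v₂ = 5.14 × 10^3 m/s

For equal de Broglie wavelengths: λ₁ = λ₂

h/(m₁v₁) = h/(m₂v₂)
m₁v₁ = m₂v₂
v₂ = v₁ · (m₁/m₂)

v₂ = 9.43 × 10^6 m/s × (9.11 × 10^-31 kg / 1.67 × 10^-27 kg)
v₂ = 5.14 × 10^3 m/s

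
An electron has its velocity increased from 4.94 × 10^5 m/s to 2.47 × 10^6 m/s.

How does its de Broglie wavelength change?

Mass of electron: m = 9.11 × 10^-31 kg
The wavelength decreases by a factor of 5.

Using λ = h/(mv):

Initial wavelength: λ₁ = h/(mv₁) = 1.47 × 10^-9 m
Final wavelength: λ₂ = h/(mv₂) = 2.94 × 10^-10 m

Since λ ∝ 1/v, when velocity increases by a factor of 5, the wavelength decreases by a factor of 5.

λ₂/λ₁ = v₁/v₂ = 1/5

The wavelength decreases by a factor of 5.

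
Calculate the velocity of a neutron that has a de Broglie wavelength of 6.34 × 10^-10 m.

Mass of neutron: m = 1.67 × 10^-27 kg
6.26 × 10^2 m/s

From the de Broglie relation λ = h/(mv), we solve for v:

v = h/(mλ)
v = (6.626 × 10^-34 J·s) / (1.67 × 10^-27 kg × 6.34 × 10^-10 m)
v = 6.26 × 10^2 m/s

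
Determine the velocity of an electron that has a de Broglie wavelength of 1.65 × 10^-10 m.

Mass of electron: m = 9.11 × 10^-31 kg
4.41 × 10^6 m/s

From the de Broglie relation λ = h/(mv), we solve for v:

v = h/(mλ)
v = (6.626 × 10^-34 J·s) / (9.11 × 10^-31 kg × 1.65 × 10^-10 m)
v = 4.41 × 10^6 m/s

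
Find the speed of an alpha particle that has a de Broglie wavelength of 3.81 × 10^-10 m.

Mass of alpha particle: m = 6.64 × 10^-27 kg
2.62 × 10^2 m/s

From the de Broglie relation λ = h/(mv), we solve for v:

v = h/(mλ)
v = (6.626 × 10^-34 J·s) / (6.64 × 10^-27 kg × 3.81 × 10^-10 m)
v = 2.62 × 10^2 m/s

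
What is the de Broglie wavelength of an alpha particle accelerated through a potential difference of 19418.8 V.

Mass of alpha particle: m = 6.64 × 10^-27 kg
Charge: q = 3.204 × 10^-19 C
7.29 × 10^-14 m

When a particle is accelerated through voltage V, it gains kinetic energy KE = qV.

The de Broglie wavelength is then λ = h/√(2mqV):

λ = h/√(2mqV)
λ = (6.626 × 10^-34 J·s) / √(2 × 6.64 × 10^-27 kg × 3.204 × 10^-19 C × 19418.8 V)
λ = 7.29 × 10^-14 m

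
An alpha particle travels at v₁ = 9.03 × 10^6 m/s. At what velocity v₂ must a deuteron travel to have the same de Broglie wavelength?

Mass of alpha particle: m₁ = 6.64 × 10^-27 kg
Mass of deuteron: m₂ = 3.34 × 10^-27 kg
v₂ = 1.80 × 10^7 m/s

For equal de Broglie wavelengths: λ₁ = λ₂

h/(m₁v₁) = h/(m₂v₂)
m₁v₁ = m₂v₂
v₂ = v₁ · (m₁/m₂)

v₂ = 9.03 × 10^6 m/s × (6.64 × 10^-27 kg / 3.34 × 10^-27 kg)
v₂ = 1.80 × 10^7 m/s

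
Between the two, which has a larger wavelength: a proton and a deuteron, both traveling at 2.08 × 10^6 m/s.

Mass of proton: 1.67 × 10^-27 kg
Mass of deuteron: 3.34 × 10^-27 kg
The proton has the longer wavelength.

Using λ = h/(mv), since both particles have the same velocity, the wavelength depends only on mass.

For proton: λ₁ = h/(m₁v) = 1.91 × 10^-13 m
For deuteron: λ₂ = h/(m₂v) = 9.54 × 10^-14 m

Since λ ∝ 1/m at constant velocity, the lighter particle has the longer wavelength.

The proton has the longer de Broglie wavelength.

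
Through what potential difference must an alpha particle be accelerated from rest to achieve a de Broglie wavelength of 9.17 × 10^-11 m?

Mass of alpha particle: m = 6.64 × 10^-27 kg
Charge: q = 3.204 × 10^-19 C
1.23 × 10^-2 V

From λ = h/√(2mqV), we solve for V:

λ² = h²/(2mqV)
V = h²/(2mqλ²)
V = (6.626 × 10^-34 J·s)² / (2 × 6.64 × 10^-27 kg × 3.204 × 10^-19 C × (9.17 × 10^-11 m)²)
V = 1.23 × 10^-2 V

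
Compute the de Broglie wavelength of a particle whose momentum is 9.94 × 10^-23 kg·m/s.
6.67 × 10^-12 m

Using the de Broglie relation λ = h/p:

λ = h/p
λ = (6.626 × 10^-34 J·s) / (9.94 × 10^-23 kg·m/s)
λ = 6.67 × 10^-12 m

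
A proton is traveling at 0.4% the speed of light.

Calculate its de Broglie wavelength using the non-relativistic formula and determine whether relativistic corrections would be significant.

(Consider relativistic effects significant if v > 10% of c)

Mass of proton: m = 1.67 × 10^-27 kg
No, relativistic corrections are not needed.

Using the non-relativistic de Broglie formula λ = h/(mv):

v = 0.4% × c = 1.199 × 10^6 m/s

λ = h/(mv)
λ = (6.626 × 10^-34 J·s) / (1.67 × 10^-27 kg × 1.199 × 10^6 m/s)
λ = 3.31 × 10^-13 m

Since v = 0.4% of c < 10% of c, relativistic corrections are NOT significant and this non-relativistic result is a good approximation.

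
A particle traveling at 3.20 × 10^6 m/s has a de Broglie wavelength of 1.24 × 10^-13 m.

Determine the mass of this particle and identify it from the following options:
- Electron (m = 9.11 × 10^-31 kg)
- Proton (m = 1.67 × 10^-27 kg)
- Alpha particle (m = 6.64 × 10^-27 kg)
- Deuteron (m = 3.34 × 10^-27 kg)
The particle is a proton.

From λ = h/(mv), solve for mass:

m = h/(λv)
m = (6.626 × 10^-34 J·s) / (1.24 × 10^-13 m × 3.20 × 10^6 m/s)
m = 1.67 × 10^-27 kg

Comparing with the listed masses, this is closest to a proton.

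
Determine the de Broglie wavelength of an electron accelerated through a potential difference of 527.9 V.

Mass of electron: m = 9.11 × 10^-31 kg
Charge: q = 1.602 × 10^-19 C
5.34 × 10^-11 m

When a particle is accelerated through voltage V, it gains kinetic energy KE = qV.

The de Broglie wavelength is then λ = h/√(2mqV):

λ = h/√(2mqV)
λ = (6.626 × 10^-34 J·s) / √(2 × 9.11 × 10^-31 kg × 1.602 × 10^-19 C × 527.9 V)
λ = 5.34 × 10^-11 m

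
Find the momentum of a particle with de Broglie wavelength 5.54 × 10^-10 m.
1.20 × 10^-24 kg·m/s

From the de Broglie relation λ = h/p, we solve for p:

p = h/λ
p = (6.626 × 10^-34 J·s) / (5.54 × 10^-10 m)
p = 1.20 × 10^-24 kg·m/s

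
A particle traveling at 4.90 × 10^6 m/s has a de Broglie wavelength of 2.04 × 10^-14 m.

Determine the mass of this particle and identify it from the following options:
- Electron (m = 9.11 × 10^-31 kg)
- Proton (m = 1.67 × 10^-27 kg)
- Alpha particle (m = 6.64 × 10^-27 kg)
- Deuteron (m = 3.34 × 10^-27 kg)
The particle is an alpha particle.

From λ = h/(mv), solve for mass:

m = h/(λv)
m = (6.626 × 10^-34 J·s) / (2.04 × 10^-14 m × 4.90 × 10^6 m/s)
m = 6.63 × 10^-27 kg

Comparing with the listed masses, this is closest to an alpha particle.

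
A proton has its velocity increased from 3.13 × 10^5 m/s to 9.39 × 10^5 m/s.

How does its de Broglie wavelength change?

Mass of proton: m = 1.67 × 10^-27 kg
The wavelength decreases by a factor of 3.

Using λ = h/(mv):

Initial wavelength: λ₁ = h/(mv₁) = 1.27 × 10^-12 m
Final wavelength: λ₂ = h/(mv₂) = 4.23 × 10^-13 m

Since λ ∝ 1/v, when velocity increases by a factor of 3, the wavelength decreases by a factor of 3.

λ₂/λ₁ = v₁/v₂ = 1/3

The wavelength decreases by a factor of 3.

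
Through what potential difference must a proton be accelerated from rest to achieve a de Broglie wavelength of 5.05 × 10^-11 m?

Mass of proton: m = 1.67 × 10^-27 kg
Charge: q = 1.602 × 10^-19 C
3.22 × 10^-1 V

From λ = h/√(2mqV), we solve for V:

λ² = h²/(2mqV)
V = h²/(2mqλ²)
V = (6.626 × 10^-34 J·s)² / (2 × 1.67 × 10^-27 kg × 1.602 × 10^-19 C × (5.05 × 10^-11 m)²)
V = 3.22 × 10^-1 V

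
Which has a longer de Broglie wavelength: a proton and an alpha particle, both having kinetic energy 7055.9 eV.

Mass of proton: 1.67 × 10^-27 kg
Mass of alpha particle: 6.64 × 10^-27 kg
The proton has the longer wavelength.

Using λ = h/√(2mKE):

For proton: λ₁ = h/√(2m₁KE) = 3.41 × 10^-13 m
For alpha particle: λ₂ = h/√(2m₂KE) = 1.71 × 10^-13 m

Since λ ∝ 1/√m at constant kinetic energy, the lighter particle has the longer wavelength.

The proton has the longer de Broglie wavelength.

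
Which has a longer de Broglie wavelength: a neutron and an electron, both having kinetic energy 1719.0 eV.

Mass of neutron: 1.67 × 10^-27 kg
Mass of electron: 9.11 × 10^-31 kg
The electron has the longer wavelength.

Using λ = h/√(2mKE):

For neutron: λ₁ = h/√(2m₁KE) = 6.91 × 10^-13 m
For electron: λ₂ = h/√(2m₂KE) = 2.96 × 10^-11 m

Since λ ∝ 1/√m at constant kinetic energy, the lighter particle has the longer wavelength.

The electron has the longer de Broglie wavelength.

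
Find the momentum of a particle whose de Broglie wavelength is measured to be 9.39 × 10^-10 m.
7.06 × 10^-25 kg·m/s

From the de Broglie relation λ = h/p, we solve for p:

p = h/λ
p = (6.626 × 10^-34 J·s) / (9.39 × 10^-10 m)
p = 7.06 × 10^-25 kg·m/s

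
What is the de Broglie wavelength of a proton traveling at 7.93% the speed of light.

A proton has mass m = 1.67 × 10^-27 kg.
1.67 × 10^-14 m

Using the de Broglie relation λ = h/(mv):

v = 7.93% × c = 2.377 × 10^7 m/s

λ = h/(mv)
λ = (6.626 × 10^-34 J·s) / (1.67 × 10^-27 kg × 2.377 × 10^7 m/s)
λ = 1.67 × 10^-14 m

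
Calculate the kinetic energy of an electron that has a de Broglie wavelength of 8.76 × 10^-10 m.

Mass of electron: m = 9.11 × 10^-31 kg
3.14 × 10^-19 J (or 1.96 eV)

From λ = h/√(2mKE), we solve for KE:

λ² = h²/(2mKE)
KE = h²/(2mλ²)
KE = (6.626 × 10^-34 J·s)² / (2 × 9.11 × 10^-31 kg × (8.76 × 10^-10 m)²)
KE = 3.14 × 10^-19 J
KE = 1.96 eV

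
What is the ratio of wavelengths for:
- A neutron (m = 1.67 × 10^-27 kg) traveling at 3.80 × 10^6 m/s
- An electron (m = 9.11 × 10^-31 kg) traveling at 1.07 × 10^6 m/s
λ₁/λ₂ = 1.54 × 10^-4

Using λ = h/(mv):

λ₁ = h/(m₁v₁) = 1.04 × 10^-13 m
λ₂ = h/(m₂v₂) = 6.80 × 10^-10 m

Ratio λ₁/λ₂ = (m₂v₂)/(m₁v₁)
         = (9.11 × 10^-31 kg × 1.07 × 10^6 m/s) / (1.67 × 10^-27 kg × 3.80 × 10^6 m/s)
         = 1.54 × 10^-4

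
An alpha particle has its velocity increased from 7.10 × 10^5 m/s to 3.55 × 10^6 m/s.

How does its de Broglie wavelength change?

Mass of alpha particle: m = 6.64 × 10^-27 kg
The wavelength decreases by a factor of 5.

Using λ = h/(mv):

Initial wavelength: λ₁ = h/(mv₁) = 1.41 × 10^-13 m
Final wavelength: λ₂ = h/(mv₂) = 2.81 × 10^-14 m

Since λ ∝ 1/v, when velocity increases by a factor of 5, the wavelength decreases by a factor of 5.

λ₂/λ₁ = v₁/v₂ = 1/5

The wavelength decreases by a factor of 5.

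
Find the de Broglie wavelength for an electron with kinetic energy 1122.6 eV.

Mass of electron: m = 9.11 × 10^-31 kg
3.66 × 10^-11 m

Using λ = h/√(2mKE):

First convert KE to Joules: KE = 1122.6 eV = 1.799 × 10^-16 J

λ = h/√(2mKE)
λ = (6.626 × 10^-34 J·s) / √(2 × 9.11 × 10^-31 kg × 1.799 × 10^-16 J)
λ = 3.66 × 10^-11 m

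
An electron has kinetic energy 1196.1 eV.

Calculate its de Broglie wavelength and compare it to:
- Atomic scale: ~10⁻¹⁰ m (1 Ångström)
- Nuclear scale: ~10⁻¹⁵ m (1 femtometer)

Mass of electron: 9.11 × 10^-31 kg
λ = 3.55 × 10^-11 m, which is between nuclear and atomic scales.

Using λ = h/√(2mKE):

KE = 1196.1 eV = 1.916 × 10^-16 J

λ = h/√(2mKE)
λ = (6.626 × 10^-34 J·s) / √(2 × 9.11 × 10^-31 kg × 1.916 × 10^-16 J)
λ = 3.55 × 10^-11 m

Comparison:
- Atomic scale (10⁻¹⁰ m): λ is 0.35× this size
- Nuclear scale (10⁻¹⁵ m): λ is 3.5e+04× this size

The wavelength is between nuclear and atomic scales.

This wavelength is appropriate for probing atomic structure but too large for nuclear physics experiments.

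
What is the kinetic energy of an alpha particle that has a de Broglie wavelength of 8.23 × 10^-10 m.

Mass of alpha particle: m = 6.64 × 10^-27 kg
4.88 × 10^-23 J (or 3.05 × 10^-4 eV)

From λ = h/√(2mKE), we solve for KE:

λ² = h²/(2mKE)
KE = h²/(2mλ²)
KE = (6.626 × 10^-34 J·s)² / (2 × 6.64 × 10^-27 kg × (8.23 × 10^-10 m)²)
KE = 4.88 × 10^-23 J
KE = 3.05 × 10^-4 eV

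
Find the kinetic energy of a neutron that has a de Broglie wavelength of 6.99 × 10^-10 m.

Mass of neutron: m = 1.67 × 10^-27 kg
2.69 × 10^-22 J (or 1.68 × 10^-3 eV)

From λ = h/√(2mKE), we solve for KE:

λ² = h²/(2mKE)
KE = h²/(2mλ²)
KE = (6.626 × 10^-34 J·s)² / (2 × 1.67 × 10^-27 kg × (6.99 × 10^-10 m)²)
KE = 2.69 × 10^-22 J
KE = 1.68 × 10^-3 eV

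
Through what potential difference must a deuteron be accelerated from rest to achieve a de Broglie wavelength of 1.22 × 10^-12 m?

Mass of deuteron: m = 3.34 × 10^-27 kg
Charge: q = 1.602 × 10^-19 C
276 V

From λ = h/√(2mqV), we solve for V:

λ² = h²/(2mqV)
V = h²/(2mqλ²)
V = (6.626 × 10^-34 J·s)² / (2 × 3.34 × 10^-27 kg × 1.602 × 10^-19 C × (1.22 × 10^-12 m)²)
V = 276 V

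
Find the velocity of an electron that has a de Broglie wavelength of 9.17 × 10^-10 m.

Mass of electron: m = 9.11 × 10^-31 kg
7.93 × 10^5 m/s

From the de Broglie relation λ = h/(mv), we solve for v:

v = h/(mλ)
v = (6.626 × 10^-34 J·s) / (9.11 × 10^-31 kg × 9.17 × 10^-10 m)
v = 7.93 × 10^5 m/s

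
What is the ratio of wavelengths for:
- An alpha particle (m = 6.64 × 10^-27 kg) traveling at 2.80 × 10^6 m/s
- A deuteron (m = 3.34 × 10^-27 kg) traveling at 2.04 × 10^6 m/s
λ₁/λ₂ = 0.366

Using λ = h/(mv):

λ₁ = h/(m₁v₁) = 3.56 × 10^-14 m
λ₂ = h/(m₂v₂) = 9.72 × 10^-14 m

Ratio λ₁/λ₂ = (m₂v₂)/(m₁v₁)
         = (3.34 × 10^-27 kg × 2.04 × 10^6 m/s) / (6.64 × 10^-27 kg × 2.80 × 10^6 m/s)
         = 0.366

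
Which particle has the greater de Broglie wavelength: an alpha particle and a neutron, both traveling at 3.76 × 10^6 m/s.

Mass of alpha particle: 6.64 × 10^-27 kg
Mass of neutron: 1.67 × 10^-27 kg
The neutron has the longer wavelength.

Using λ = h/(mv), since both particles have the same velocity, the wavelength depends only on mass.

For alpha particle: λ₁ = h/(m₁v) = 2.65 × 10^-14 m
For neutron: λ₂ = h/(m₂v) = 1.06 × 10^-13 m

Since λ ∝ 1/m at constant velocity, the lighter particle has the longer wavelength.

The neutron has the longer de Broglie wavelength.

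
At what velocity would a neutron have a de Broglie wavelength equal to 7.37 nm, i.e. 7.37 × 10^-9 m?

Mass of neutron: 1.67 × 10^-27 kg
5.38 × 10^1 m/s

From λ = h/(mv), solve for v:

v = h/(mλ)
v = (6.626 × 10^-34 J·s) / (1.67 × 10^-27 kg × 7.37 × 10^-9 m)
v = 5.38 × 10^1 m/s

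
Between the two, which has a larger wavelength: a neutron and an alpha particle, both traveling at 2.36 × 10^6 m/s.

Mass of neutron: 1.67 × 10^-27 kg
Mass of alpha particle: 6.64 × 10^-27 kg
The neutron has the longer wavelength.

Using λ = h/(mv), since both particles have the same velocity, the wavelength depends only on mass.

For neutron: λ₁ = h/(m₁v) = 1.68 × 10^-13 m
For alpha particle: λ₂ = h/(m₂v) = 4.23 × 10^-14 m

Since λ ∝ 1/m at constant velocity, the lighter particle has the longer wavelength.

The neutron has the longer de Broglie wavelength.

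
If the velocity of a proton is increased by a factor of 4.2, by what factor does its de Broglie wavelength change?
The wavelength decreases by a factor of 4.2.

From λ = h/(mv), the wavelength is inversely proportional to velocity:

λ ∝ 1/v

If v → 4.2v, then λ → λ/4.2

When velocity is increased by a factor of 4.2, the wavelength decreases by a factor of 4.2.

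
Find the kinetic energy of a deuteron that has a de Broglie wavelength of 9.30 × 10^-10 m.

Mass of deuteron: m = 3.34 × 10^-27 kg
7.60 × 10^-23 J (or 4.74 × 10^-4 eV)

From λ = h/√(2mKE), we solve for KE:

λ² = h²/(2mKE)
KE = h²/(2mλ²)
KE = (6.626 × 10^-34 J·s)² / (2 × 3.34 × 10^-27 kg × (9.30 × 10^-10 m)²)
KE = 7.60 × 10^-23 J
KE = 4.74 × 10^-4 eV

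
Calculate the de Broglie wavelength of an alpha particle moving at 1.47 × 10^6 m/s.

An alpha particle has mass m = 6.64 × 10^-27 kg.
6.79 × 10^-14 m

Using the de Broglie relation λ = h/(mv):

λ = h/(mv)
λ = (6.626 × 10^-34 J·s) / (6.64 × 10^-27 kg × 1.47 × 10^6 m/s)
λ = 6.79 × 10^-14 m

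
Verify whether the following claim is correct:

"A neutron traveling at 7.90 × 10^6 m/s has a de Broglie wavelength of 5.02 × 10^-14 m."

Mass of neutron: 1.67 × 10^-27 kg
True

The claim is correct.

Using λ = h/(mv):
λ = (6.626 × 10^-34 J·s) / (1.67 × 10^-27 kg × 7.90 × 10^6 m/s)
λ = 5.02 × 10^-14 m

This matches the claimed value.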